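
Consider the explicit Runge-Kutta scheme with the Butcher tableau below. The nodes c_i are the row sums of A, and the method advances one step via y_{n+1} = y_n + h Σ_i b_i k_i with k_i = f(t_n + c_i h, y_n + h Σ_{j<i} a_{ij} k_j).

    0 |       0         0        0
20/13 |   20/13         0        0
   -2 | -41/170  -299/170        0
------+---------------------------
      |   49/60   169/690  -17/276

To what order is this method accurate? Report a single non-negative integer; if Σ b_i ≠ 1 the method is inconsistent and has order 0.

b = (49/60, 169/690, -17/276)
c = (0, 20/13, -2)
Ac = (0, 0, -46/17)
Σ b_i: 49/60·1 + 169/690·1 + (-17/276)·1 = 1 ✓
b·c: 169/690·20/13 + (-17/276)·(-2) = 1/2 ✓
b·c²: 169/690·400/169 + (-17/276)·4 = 1/3 ✓
b·Ac: (-17/276)·(-46/17) = 1/6 ✓; 3 stages ⇒ order 3.

3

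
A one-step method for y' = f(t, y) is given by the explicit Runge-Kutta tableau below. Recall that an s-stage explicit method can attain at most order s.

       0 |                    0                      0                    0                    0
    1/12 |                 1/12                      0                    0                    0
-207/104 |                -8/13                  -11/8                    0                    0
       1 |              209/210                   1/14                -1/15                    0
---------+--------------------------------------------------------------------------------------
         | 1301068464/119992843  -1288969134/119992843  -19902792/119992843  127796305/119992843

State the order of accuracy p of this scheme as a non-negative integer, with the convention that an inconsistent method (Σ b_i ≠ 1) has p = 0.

b = (1301068464/119992843, -1288969134/119992843, -19902792/119992843, 127796305/119992843)
c = (0, 1/12, -207/104, 1)
Ac = (0, 0, -11/96, 757/5460)
Σ b_i: 1301068464/119992843·1 + (-1288969134/119992843)·1 + (-19902792/119992843)·1 + 127796305/119992843·1 = 1 ✓
b·c: (-1288969134/119992843)·1/12 + (-19902792/119992843)·(-207/104) + 127796305/119992843·1 = 1/2 ✓
b·c²: (-1288969134/119992843)·1/144 + (-19902792/119992843)·42849/10816 + 127796305/119992843·1 = 1/3 ✓
b·Ac: (-19902792/119992843)·(-11/96) + 127796305/119992843·757/5460 = 1/6 ✓
b·c³: (-1288969134/119992843)·1/1728 + (-19902792/119992843)·(-8869743/1124864) + 127796305/119992843·1 = 2126496579253/898506408384 ≠ 1/4 ⇒ order 3.
b·(c∘Ac): (-19902792/119992843)·759/3328 + 127796305/119992843·757/5460 = 1265198455/11519312928 ≠ 1/8
b·Ac²: (-19902792/119992843)·(-11/1152) + 127796305/119992843·(-898139/3407040) = -250838149441/898506408384 ≠ 1/12
b·A²c: 127796305/119992843·11/1440 = 281151871/34557938784 ≠ 1/24

3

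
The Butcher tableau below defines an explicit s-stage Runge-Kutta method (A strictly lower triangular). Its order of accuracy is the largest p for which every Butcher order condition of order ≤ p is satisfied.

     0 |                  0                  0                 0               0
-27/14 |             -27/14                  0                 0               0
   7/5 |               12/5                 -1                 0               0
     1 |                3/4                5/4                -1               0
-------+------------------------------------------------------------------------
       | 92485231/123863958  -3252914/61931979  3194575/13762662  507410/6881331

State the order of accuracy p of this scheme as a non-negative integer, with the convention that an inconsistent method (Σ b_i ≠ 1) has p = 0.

b = (92485231/123863958, -3252914/61931979, 3194575/13762662, 507410/6881331)
c = (0, -27/14, 7/5, 1)
Ac = (0, 0, 27/14, -1067/280)
Σ b_i: 92485231/123863958·1 + (-3252914/61931979)·1 + 3194575/13762662·1 + 507410/6881331·1 = 1 ✓
b·c: (-3252914/61931979)·(-27/14) + 3194575/13762662·7/5 + 507410/6881331·1 = 1/2 ✓
b·c²: (-3252914/61931979)·729/196 + 3194575/13762662·49/25 + 507410/6881331·1 = 1/3 ✓
b·Ac: 3194575/13762662·27/14 + 507410/6881331·(-1067/280) = 1/6 ✓
b·c³: (-3252914/61931979)·(-19683/2744) + 3194575/13762662·343/125 + 507410/6881331·1 = 349205607/321128780 ≠ 1/4 ⇒ order 3.
b·(c∘Ac): 3194575/13762662·27/10 + 507410/6881331·(-1067/280) = 16653572/48169317 ≠ 1/8
b·Ac²: 3194575/13762662·(-729/196) + 507410/6881331·52709/19600 = -640694179/963386340 ≠ 1/12
b·A²c: 507410/6881331·(-27/14) = -2283345/16056439 ≠ 1/24

3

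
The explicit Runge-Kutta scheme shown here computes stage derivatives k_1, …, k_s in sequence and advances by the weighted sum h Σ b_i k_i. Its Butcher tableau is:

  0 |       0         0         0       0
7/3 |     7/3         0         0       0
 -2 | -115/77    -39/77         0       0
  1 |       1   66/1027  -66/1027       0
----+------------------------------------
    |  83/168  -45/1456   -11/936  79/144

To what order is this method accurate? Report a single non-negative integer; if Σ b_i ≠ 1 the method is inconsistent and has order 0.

4

b = (83/168, -45/1456, -11/936, 79/144)
c = (0, 7/3, -2, 1)
Ac = (0, 0, -13/11, 22/79)
Σ b_i: 83/168·1 + (-45/1456)·1 + (-11/936)·1 + 79/144·1 = 1 ✓
b·c: (-45/1456)·7/3 + (-11/936)·(-2) + 79/144·1 = 1/2 ✓
b·c²: (-45/1456)·49/9 + (-11/936)·4 + 79/144·1 = 1/3 ✓
b·Ac: (-11/936)·(-13/11) + 79/144·22/79 = 1/6 ✓
b·c³: (-45/1456)·343/27 + (-11/936)·(-8) + 79/144·1 = 1/4 ✓
b·(c∘Ac): (-11/936)·26/11 + 79/144·22/79 = 1/8 ✓
b·Ac²: (-11/936)·(-91/33) + 79/144·22/237 = 1/12 ✓
b·A²c: 79/144·6/79 = 1/24 ✓; 4 stages ⇒ order 4.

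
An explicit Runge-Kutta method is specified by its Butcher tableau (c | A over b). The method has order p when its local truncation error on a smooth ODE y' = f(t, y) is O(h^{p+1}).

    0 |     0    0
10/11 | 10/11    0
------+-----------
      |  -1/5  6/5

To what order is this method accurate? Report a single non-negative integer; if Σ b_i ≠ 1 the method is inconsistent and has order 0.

b = (-1/5, 6/5)
c = (0, 10/11)
Σ b_i: (-1/5)·1 + 6/5·1 = 1 ✓
b·c: 6/5·10/11 = 12/11 ≠ 1/2 ⇒ order 1.

1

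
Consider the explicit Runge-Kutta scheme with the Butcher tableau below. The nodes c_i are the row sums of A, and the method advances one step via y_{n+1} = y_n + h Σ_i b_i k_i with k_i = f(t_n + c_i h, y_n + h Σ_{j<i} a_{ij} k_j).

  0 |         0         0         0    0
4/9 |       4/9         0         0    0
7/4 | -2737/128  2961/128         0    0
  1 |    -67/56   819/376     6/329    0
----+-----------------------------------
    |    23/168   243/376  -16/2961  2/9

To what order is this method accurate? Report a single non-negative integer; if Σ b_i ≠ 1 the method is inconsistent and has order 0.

b = (23/168, 243/376, -16/2961, 2/9)
c = (0, 4/9, 7/4, 1)
Ac = (0, 0, 329/32, 1)
Σ b_i: 23/168·1 + 243/376·1 + (-16/2961)·1 + 2/9·1 = 1 ✓
b·c: 243/376·4/9 + (-16/2961)·7/4 + 2/9·1 = 1/2 ✓
b·c²: 243/376·16/81 + (-16/2961)·49/16 + 2/9·1 = 1/3 ✓
b·Ac: (-16/2961)·329/32 + 2/9·1 = 1/6 ✓
b·c³: 243/376·64/729 + (-16/2961)·343/64 + 2/9·1 = 1/4 ✓
b·(c∘Ac): (-16/2961)·2303/128 + 2/9·1 = 1/8 ✓
b·Ac²: (-16/2961)·329/72 + 2/9·35/72 = 1/12 ✓
b·A²c: 2/9·3/16 = 1/24 ✓; 4 stages ⇒ order 4.

4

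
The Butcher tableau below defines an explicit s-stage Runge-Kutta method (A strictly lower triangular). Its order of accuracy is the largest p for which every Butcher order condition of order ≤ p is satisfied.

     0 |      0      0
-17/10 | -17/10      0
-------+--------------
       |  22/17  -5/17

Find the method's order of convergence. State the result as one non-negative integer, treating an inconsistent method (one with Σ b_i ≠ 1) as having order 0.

2

b = (22/17, -5/17)
c = (0, -17/10)
Σ b_i: 22/17·1 + (-5/17)·1 = 1 ✓
b·c: (-5/17)·(-17/10) = 1/2 ✓; 2 stages ⇒ order 2.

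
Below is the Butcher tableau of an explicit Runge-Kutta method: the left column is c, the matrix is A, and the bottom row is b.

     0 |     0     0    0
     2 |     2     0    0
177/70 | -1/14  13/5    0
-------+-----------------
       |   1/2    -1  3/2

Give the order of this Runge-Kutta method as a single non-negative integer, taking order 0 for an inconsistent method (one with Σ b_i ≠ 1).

b = (1/2, -1, 3/2)
c = (0, 2, 177/70)
Ac = (0, 0, 26/5)
Σ b_i: 1/2·1 + (-1)·1 + 3/2·1 = 1 ✓
b·c: (-1)·2 + 3/2·177/70 = 251/140 ≠ 1/2 ⇒ order 1.

1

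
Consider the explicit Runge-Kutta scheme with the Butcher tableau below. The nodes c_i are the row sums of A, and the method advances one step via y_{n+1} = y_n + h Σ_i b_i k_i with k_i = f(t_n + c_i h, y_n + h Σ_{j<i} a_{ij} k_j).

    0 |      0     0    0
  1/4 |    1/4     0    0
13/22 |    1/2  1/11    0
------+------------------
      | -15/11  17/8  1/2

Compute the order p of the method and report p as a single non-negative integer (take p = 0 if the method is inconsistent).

0

b = (-15/11, 17/8, 1/2)
c = (0, 1/4, 13/22)
Ac = (0, 0, 1/44)
Σ b_i: (-15/11)·1 + 17/8·1 + 1/2·1 = 111/88 ≠ 1 ⇒ order 0.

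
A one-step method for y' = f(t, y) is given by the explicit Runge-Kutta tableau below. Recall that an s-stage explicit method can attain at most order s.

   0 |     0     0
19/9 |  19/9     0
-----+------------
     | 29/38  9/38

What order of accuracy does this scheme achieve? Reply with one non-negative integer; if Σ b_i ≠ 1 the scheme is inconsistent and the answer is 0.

b = (29/38, 9/38)
c = (0, 19/9)
Σ b_i: 29/38·1 + 9/38·1 = 1 ✓
b·c: 9/38·19/9 = 1/2 ✓; 2 stages ⇒ order 2.

2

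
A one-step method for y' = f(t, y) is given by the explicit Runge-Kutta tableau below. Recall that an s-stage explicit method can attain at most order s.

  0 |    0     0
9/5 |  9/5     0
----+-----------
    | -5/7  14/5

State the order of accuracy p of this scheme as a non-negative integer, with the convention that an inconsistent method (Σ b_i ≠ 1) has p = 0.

0

b = (-5/7, 14/5)
c = (0, 9/5)
Σ b_i: (-5/7)·1 + 14/5·1 = 73/35 ≠ 1 ⇒ order 0.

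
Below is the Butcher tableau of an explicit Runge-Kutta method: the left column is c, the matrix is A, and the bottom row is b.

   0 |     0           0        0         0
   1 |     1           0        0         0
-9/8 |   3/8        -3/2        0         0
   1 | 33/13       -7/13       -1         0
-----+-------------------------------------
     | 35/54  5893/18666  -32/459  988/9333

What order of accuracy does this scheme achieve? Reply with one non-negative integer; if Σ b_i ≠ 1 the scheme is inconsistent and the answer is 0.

b = (35/54, 5893/18666, -32/459, 988/9333)
c = (0, 1, -9/8, 1)
Ac = (0, 0, -3/2, 61/104)
Σ b_i: 35/54·1 + 5893/18666·1 + (-32/459)·1 + 988/9333·1 = 1 ✓
b·c: 5893/18666·1 + (-32/459)·(-9/8) + 988/9333·1 = 1/2 ✓
b·c²: 5893/18666·1 + (-32/459)·81/64 + 988/9333·1 = 1/3 ✓
b·Ac: (-32/459)·(-3/2) + 988/9333·61/104 = 1/6 ✓
b·c³: 5893/18666·1 + (-32/459)·(-729/512) + 988/9333·1 = 25/48 ≠ 1/4 ⇒ order 3.
b·(c∘Ac): (-32/459)·27/16 + 988/9333·61/104 = -1/18 ≠ 1/8
b·Ac²: (-32/459)·(-3/2) + 988/9333·(-1501/832) = -253/2928 ≠ 1/12
b·A²c: 988/9333·3/2 = 494/3111 ≠ 1/24

3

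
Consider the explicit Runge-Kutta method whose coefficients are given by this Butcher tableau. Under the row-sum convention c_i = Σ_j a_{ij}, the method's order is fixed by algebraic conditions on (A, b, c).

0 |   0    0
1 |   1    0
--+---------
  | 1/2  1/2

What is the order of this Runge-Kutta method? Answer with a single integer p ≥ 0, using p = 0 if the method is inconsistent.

b = (1/2, 1/2)
c = (0, 1)
Σ b_i: 1/2·1 + 1/2·1 = 1 ✓
b·c: 1/2·1 = 1/2 ✓; 2 stages ⇒ order 2.

2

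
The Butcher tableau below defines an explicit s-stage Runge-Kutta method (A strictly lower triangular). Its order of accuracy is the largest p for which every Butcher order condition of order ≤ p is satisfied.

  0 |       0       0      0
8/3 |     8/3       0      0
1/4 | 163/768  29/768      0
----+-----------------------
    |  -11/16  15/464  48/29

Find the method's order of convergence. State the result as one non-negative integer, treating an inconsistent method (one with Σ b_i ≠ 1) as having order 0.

3

b = (-11/16, 15/464, 48/29)
c = (0, 8/3, 1/4)
Ac = (0, 0, 29/288)
Σ b_i: (-11/16)·1 + 15/464·1 + 48/29·1 = 1 ✓
b·c: 15/464·8/3 + 48/29·1/4 = 1/2 ✓
b·c²: 15/464·64/9 + 48/29·1/16 = 1/3 ✓
b·Ac: 48/29·29/288 = 1/6 ✓; 3 stages ⇒ order 3.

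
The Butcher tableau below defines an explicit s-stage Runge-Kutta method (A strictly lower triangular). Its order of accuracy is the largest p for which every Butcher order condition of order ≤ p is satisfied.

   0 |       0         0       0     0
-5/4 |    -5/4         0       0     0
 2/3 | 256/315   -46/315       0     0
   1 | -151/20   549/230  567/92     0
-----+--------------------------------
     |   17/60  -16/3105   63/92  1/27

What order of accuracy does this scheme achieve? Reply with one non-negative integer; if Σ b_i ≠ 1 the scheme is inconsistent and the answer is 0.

4

b = (17/60, -16/3105, 63/92, 1/27)
c = (0, -5/4, 2/3, 1)
Ac = (0, 0, 23/126, 9/8)
Σ b_i: 17/60·1 + (-16/3105)·1 + 63/92·1 + 1/27·1 = 1 ✓
b·c: (-16/3105)·(-5/4) + 63/92·2/3 + 1/27·1 = 1/2 ✓
b·c²: (-16/3105)·25/16 + 63/92·4/9 + 1/27·1 = 1/3 ✓
b·Ac: 63/92·23/126 + 1/27·9/8 = 1/6 ✓
b·c³: (-16/3105)·(-125/64) + 63/92·8/27 + 1/27·1 = 1/4 ✓
b·(c∘Ac): 63/92·23/189 + 1/27·9/8 = 1/8 ✓
b·Ac²: 63/92·(-115/504) + 1/27·207/32 = 1/12 ✓
b·A²c: 1/27·9/8 = 1/24 ✓; 4 stages ⇒ order 4.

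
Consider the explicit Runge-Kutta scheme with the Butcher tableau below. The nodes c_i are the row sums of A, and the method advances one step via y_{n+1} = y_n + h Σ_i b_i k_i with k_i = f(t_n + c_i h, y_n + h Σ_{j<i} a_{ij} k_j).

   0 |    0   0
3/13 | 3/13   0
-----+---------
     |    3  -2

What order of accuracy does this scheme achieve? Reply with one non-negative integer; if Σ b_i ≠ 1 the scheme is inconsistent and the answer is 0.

b = (3, -2)
c = (0, 3/13)
Σ b_i: 3·1 + (-2)·1 = 1 ✓
b·c: (-2)·3/13 = -6/13 ≠ 1/2 ⇒ order 1.

1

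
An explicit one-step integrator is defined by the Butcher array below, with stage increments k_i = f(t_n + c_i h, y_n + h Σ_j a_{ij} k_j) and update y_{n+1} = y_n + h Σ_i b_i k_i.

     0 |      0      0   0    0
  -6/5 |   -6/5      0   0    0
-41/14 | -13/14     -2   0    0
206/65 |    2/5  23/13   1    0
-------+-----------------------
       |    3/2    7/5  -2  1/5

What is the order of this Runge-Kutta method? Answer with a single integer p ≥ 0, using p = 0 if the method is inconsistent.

b = (3/2, 7/5, -2, 1/5)
c = (0, -6/5, -41/14, 206/65)
Ac = (0, 0, 12/5, -4597/910)
Σ b_i: 3/2·1 + 7/5·1 + (-2)·1 + 1/5·1 = 11/10 ≠ 1 ⇒ order 0.

0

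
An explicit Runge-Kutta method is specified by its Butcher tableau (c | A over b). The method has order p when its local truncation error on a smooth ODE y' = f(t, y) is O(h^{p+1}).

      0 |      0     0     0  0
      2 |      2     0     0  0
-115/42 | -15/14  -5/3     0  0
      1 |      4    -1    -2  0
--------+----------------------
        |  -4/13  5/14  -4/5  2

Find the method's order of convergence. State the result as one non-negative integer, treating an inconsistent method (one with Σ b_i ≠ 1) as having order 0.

0

b = (-4/13, 5/14, -4/5, 2)
c = (0, 2, -115/42, 1)
Ac = (0, 0, -10/3, 73/21)
Σ b_i: (-4/13)·1 + 5/14·1 + (-4/5)·1 + 2·1 = 1137/910 ≠ 1 ⇒ order 0.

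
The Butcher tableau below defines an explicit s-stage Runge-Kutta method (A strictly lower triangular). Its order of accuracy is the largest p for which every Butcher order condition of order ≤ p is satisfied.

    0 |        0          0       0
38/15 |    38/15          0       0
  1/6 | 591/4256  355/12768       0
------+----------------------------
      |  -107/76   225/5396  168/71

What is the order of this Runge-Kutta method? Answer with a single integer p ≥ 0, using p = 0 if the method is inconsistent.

b = (-107/76, 225/5396, 168/71)
c = (0, 38/15, 1/6)
Ac = (0, 0, 71/1008)
Σ b_i: (-107/76)·1 + 225/5396·1 + 168/71·1 = 1 ✓
b·c: 225/5396·38/15 + 168/71·1/6 = 1/2 ✓
b·c²: 225/5396·1444/225 + 168/71·1/36 = 1/3 ✓
b·Ac: 168/71·71/1008 = 1/6 ✓; 3 stages ⇒ order 3.

3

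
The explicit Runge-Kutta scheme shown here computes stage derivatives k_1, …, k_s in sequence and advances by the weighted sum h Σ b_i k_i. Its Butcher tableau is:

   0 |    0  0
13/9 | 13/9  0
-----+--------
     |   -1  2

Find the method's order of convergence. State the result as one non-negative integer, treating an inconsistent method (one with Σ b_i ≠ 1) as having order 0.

b = (-1, 2)
c = (0, 13/9)
Σ b_i: (-1)·1 + 2·1 = 1 ✓
b·c: 2·13/9 = 26/9 ≠ 1/2 ⇒ order 1.

1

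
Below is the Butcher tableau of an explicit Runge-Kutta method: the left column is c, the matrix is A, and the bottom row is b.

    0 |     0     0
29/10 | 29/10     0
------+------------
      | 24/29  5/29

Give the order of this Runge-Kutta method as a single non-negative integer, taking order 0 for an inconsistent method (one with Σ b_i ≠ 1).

2

b = (24/29, 5/29)
c = (0, 29/10)
Σ b_i: 24/29·1 + 5/29·1 = 1 ✓
b·c: 5/29·29/10 = 1/2 ✓; 2 stages ⇒ order 2.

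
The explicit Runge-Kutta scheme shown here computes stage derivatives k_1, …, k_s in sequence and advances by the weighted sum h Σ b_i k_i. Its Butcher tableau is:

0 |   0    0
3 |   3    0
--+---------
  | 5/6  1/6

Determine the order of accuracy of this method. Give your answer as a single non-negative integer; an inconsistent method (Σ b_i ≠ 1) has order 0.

2

b = (5/6, 1/6)
c = (0, 3)
Σ b_i: 5/6·1 + 1/6·1 = 1 ✓
b·c: 1/6·3 = 1/2 ✓; 2 stages ⇒ order 2.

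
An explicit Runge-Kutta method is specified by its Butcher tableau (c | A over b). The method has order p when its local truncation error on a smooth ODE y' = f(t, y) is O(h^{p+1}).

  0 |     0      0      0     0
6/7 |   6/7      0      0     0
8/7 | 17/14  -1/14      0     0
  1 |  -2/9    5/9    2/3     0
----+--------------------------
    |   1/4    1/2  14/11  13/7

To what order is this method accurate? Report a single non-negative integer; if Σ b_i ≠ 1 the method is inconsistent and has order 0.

0

b = (1/4, 1/2, 14/11, 13/7)
c = (0, 6/7, 8/7, 1)
Ac = (0, 0, -3/49, 26/21)
Σ b_i: 1/4·1 + 1/2·1 + 14/11·1 + 13/7·1 = 1195/308 ≠ 1 ⇒ order 0.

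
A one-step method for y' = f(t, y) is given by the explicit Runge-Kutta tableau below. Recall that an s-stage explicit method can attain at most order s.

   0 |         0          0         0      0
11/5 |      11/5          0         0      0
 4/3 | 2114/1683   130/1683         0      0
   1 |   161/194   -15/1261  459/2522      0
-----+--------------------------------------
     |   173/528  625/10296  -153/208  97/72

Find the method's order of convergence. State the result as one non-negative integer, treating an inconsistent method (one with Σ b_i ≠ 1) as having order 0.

b = (173/528, 625/10296, -153/208, 97/72)
c = (0, 11/5, 4/3, 1)
Ac = (0, 0, 26/153, 21/97)
Σ b_i: 173/528·1 + 625/10296·1 + (-153/208)·1 + 97/72·1 = 1 ✓
b·c: 625/10296·11/5 + (-153/208)·4/3 + 97/72·1 = 1/2 ✓
b·c²: 625/10296·121/25 + (-153/208)·16/9 + 97/72·1 = 1/3 ✓
b·Ac: (-153/208)·26/153 + 97/72·21/97 = 1/6 ✓
b·c³: 625/10296·1331/125 + (-153/208)·64/27 + 97/72·1 = 1/4 ✓
b·(c∘Ac): (-153/208)·104/459 + 97/72·21/97 = 1/8 ✓
b·Ac²: (-153/208)·286/765 + 97/72·129/485 = 1/12 ✓
b·A²c: 97/72·3/97 = 1/24 ✓; 4 stages ⇒ order 4.

4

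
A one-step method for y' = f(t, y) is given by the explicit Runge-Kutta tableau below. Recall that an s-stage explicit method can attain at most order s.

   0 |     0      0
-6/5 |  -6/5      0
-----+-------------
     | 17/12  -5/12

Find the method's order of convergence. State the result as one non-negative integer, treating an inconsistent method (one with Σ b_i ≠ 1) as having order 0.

b = (17/12, -5/12)
c = (0, -6/5)
Σ b_i: 17/12·1 + (-5/12)·1 = 1 ✓
b·c: (-5/12)·(-6/5) = 1/2 ✓; 2 stages ⇒ order 2.

2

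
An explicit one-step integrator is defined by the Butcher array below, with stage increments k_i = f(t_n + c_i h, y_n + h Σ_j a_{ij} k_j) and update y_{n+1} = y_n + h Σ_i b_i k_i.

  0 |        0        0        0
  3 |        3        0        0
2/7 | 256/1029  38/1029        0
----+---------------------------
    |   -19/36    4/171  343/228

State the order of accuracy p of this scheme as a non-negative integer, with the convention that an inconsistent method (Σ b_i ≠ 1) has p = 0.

b = (-19/36, 4/171, 343/228)
c = (0, 3, 2/7)
Ac = (0, 0, 38/343)
Σ b_i: (-19/36)·1 + 4/171·1 + 343/228·1 = 1 ✓
b·c: 4/171·3 + 343/228·2/7 = 1/2 ✓
b·c²: 4/171·9 + 343/228·4/49 = 1/3 ✓
b·Ac: 343/228·38/343 = 1/6 ✓; 3 stages ⇒ order 3.

3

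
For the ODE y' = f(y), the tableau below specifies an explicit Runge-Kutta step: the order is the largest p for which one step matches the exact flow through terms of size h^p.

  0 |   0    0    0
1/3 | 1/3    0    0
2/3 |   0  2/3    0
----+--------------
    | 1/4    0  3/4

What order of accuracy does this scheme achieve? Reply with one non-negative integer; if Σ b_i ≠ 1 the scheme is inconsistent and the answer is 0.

b = (1/4, 0, 3/4)
c = (0, 1/3, 2/3)
Ac = (0, 0, 2/9)
Σ b_i: 1/4·1 + 3/4·1 = 1 ✓
b·c: 3/4·2/3 = 1/2 ✓
b·c²: 3/4·4/9 = 1/3 ✓
b·Ac: 3/4·2/9 = 1/6 ✓; 3 stages ⇒ order 3.

3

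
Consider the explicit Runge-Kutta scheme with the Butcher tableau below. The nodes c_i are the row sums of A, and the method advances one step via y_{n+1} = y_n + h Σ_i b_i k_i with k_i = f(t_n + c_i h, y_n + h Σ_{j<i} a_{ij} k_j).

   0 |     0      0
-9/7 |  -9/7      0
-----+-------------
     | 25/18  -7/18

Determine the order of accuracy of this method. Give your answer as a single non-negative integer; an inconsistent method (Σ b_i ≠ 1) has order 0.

b = (25/18, -7/18)
c = (0, -9/7)
Σ b_i: 25/18·1 + (-7/18)·1 = 1 ✓
b·c: (-7/18)·(-9/7) = 1/2 ✓; 2 stages ⇒ order 2.

2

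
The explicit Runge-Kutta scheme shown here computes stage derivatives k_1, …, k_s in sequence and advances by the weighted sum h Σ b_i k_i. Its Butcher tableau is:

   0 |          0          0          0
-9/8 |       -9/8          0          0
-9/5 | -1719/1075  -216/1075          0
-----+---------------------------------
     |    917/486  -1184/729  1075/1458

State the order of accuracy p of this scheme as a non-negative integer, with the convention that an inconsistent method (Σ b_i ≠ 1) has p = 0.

3

b = (917/486, -1184/729, 1075/1458)
c = (0, -9/8, -9/5)
Ac = (0, 0, 243/1075)
Σ b_i: 917/486·1 + (-1184/729)·1 + 1075/1458·1 = 1 ✓
b·c: (-1184/729)·(-9/8) + 1075/1458·(-9/5) = 1/2 ✓
b·c²: (-1184/729)·81/64 + 1075/1458·81/25 = 1/3 ✓
b·Ac: 1075/1458·243/1075 = 1/6 ✓; 3 stages ⇒ order 3.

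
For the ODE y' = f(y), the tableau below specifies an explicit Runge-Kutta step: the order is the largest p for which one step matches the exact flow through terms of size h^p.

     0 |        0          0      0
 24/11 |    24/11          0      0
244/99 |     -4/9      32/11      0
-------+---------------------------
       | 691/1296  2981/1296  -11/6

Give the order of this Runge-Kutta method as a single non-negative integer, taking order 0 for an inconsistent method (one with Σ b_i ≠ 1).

2

b = (691/1296, 2981/1296, -11/6)
c = (0, 24/11, 244/99)
Ac = (0, 0, 768/121)
Σ b_i: 691/1296·1 + 2981/1296·1 + (-11/6)·1 = 1 ✓
b·c: 2981/1296·24/11 + (-11/6)·244/99 = 1/2 ✓
b·c²: 2981/1296·576/121 + (-11/6)·59536/9801 = -500/2673 ≠ 1/3 ⇒ order 2.
b·Ac: (-11/6)·768/121 = -128/11 ≠ 1/6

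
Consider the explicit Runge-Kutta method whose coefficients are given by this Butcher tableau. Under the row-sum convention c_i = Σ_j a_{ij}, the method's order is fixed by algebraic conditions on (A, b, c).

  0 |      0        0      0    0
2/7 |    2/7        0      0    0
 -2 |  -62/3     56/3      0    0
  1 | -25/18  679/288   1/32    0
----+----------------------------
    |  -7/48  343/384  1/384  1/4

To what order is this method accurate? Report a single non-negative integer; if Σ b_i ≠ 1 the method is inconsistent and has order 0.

4

b = (-7/48, 343/384, 1/384, 1/4)
c = (0, 2/7, -2, 1)
Ac = (0, 0, 16/3, 11/18)
Σ b_i: (-7/48)·1 + 343/384·1 + 1/384·1 + 1/4·1 = 1 ✓
b·c: 343/384·2/7 + 1/384·(-2) + 1/4·1 = 1/2 ✓
b·c²: 343/384·4/49 + 1/384·4 + 1/4·1 = 1/3 ✓
b·Ac: 1/384·16/3 + 1/4·11/18 = 1/6 ✓
b·c³: 343/384·8/343 + 1/384·(-8) + 1/4·1 = 1/4 ✓
b·(c∘Ac): 1/384·(-32/3) + 1/4·11/18 = 1/8 ✓
b·Ac²: 1/384·32/21 + 1/4·20/63 = 1/12 ✓
b·A²c: 1/4·1/6 = 1/24 ✓; 4 stages ⇒ order 4.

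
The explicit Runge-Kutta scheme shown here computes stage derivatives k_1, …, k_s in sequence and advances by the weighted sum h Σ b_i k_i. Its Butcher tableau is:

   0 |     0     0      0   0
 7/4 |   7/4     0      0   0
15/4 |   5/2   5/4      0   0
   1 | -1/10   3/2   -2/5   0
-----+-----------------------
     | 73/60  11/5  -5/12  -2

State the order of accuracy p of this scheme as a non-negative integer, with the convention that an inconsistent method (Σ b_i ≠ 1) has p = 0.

1

b = (73/60, 11/5, -5/12, -2)
c = (0, 7/4, 15/4, 1)
Ac = (0, 0, 35/16, 9/8)
Σ b_i: 73/60·1 + 11/5·1 + (-5/12)·1 + (-2)·1 = 1 ✓
b·c: 11/5·7/4 + (-5/12)·15/4 + (-2)·1 = 23/80 ≠ 1/2 ⇒ order 1.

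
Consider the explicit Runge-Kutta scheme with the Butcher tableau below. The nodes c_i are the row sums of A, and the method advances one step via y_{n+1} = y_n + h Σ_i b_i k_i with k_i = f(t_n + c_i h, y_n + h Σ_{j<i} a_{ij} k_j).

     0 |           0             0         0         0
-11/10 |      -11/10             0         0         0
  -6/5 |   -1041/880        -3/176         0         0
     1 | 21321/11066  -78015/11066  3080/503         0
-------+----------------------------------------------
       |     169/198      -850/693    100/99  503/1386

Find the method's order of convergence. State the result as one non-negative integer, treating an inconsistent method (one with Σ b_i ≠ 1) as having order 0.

b = (169/198, -850/693, 100/99, 503/1386)
c = (0, -11/10, -6/5, 1)
Ac = (0, 0, 3/160, 819/2012)
Σ b_i: 169/198·1 + (-850/693)·1 + 100/99·1 + 503/1386·1 = 1 ✓
b·c: (-850/693)·(-11/10) + 100/99·(-6/5) + 503/1386·1 = 1/2 ✓
b·c²: (-850/693)·121/100 + 100/99·36/25 + 503/1386·1 = 1/3 ✓
b·Ac: 100/99·3/160 + 503/1386·819/2012 = 1/6 ✓
b·c³: (-850/693)·(-1331/1000) + 100/99·(-216/125) + 503/1386·1 = 1/4 ✓
b·(c∘Ac): 100/99·(-9/400) + 503/1386·819/2012 = 1/8 ✓
b·Ac²: 100/99·(-33/1600) + 503/1386·1155/4024 = 1/12 ✓
b·A²c: 503/1386·231/2012 = 1/24 ✓; 4 stages ⇒ order 4.

4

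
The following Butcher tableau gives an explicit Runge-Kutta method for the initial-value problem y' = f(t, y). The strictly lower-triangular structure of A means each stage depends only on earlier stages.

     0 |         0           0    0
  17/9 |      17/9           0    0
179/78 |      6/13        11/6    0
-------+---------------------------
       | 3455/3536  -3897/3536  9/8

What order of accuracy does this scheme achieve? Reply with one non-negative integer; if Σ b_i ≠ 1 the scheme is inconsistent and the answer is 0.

b = (3455/3536, -3897/3536, 9/8)
c = (0, 17/9, 179/78)
Ac = (0, 0, 187/54)
Σ b_i: 3455/3536·1 + (-3897/3536)·1 + 9/8·1 = 1 ✓
b·c: (-3897/3536)·17/9 + 9/8·179/78 = 1/2 ✓
b·c²: (-3897/3536)·289/81 + 9/8·32041/6084 = 96983/48672 ≠ 1/3 ⇒ order 2.
b·Ac: 9/8·187/54 = 187/48 ≠ 1/6

2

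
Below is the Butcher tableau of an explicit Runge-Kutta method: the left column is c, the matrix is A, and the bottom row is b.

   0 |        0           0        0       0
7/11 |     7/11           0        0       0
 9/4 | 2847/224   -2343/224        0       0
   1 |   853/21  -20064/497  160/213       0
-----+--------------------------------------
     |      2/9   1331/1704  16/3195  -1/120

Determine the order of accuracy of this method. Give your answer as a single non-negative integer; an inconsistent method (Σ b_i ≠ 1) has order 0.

b = (2/9, 1331/1704, 16/3195, -1/120)
c = (0, 7/11, 9/4, 1)
Ac = (0, 0, -213/32, -24)
Σ b_i: 2/9·1 + 1331/1704·1 + 16/3195·1 + (-1/120)·1 = 1 ✓
b·c: 1331/1704·7/11 + 16/3195·9/4 + (-1/120)·1 = 1/2 ✓
b·c²: 1331/1704·49/121 + 16/3195·81/16 + (-1/120)·1 = 1/3 ✓
b·Ac: 16/3195·(-213/32) + (-1/120)·(-24) = 1/6 ✓
b·c³: 1331/1704·343/1331 + 16/3195·729/64 + (-1/120)·1 = 1/4 ✓
b·(c∘Ac): 16/3195·(-1917/128) + (-1/120)·(-24) = 1/8 ✓
b·Ac²: 16/3195·(-1491/352) + (-1/120)·(-138/11) = 1/12 ✓
b·A²c: (-1/120)·(-5) = 1/24 ✓; 4 stages ⇒ order 4.

4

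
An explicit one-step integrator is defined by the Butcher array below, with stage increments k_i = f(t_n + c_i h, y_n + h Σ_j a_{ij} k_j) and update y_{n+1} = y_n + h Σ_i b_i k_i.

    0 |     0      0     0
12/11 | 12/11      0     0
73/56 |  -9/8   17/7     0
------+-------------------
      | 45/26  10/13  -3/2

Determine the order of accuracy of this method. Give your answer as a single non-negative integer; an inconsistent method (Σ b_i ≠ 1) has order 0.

1

b = (45/26, 10/13, -3/2)
c = (0, 12/11, 73/56)
Ac = (0, 0, 204/77)
Σ b_i: 45/26·1 + 10/13·1 + (-3/2)·1 = 1 ✓
b·c: 10/13·12/11 + (-3/2)·73/56 = -17877/16016 ≠ 1/2 ⇒ order 1.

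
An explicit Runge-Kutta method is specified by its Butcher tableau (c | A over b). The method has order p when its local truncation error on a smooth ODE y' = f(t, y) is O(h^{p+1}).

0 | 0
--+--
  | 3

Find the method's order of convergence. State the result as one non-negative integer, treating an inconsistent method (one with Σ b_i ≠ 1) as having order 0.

0

b = (3)
c = (0)
Σ b_i: 3·1 = 3 ≠ 1 ⇒ order 0.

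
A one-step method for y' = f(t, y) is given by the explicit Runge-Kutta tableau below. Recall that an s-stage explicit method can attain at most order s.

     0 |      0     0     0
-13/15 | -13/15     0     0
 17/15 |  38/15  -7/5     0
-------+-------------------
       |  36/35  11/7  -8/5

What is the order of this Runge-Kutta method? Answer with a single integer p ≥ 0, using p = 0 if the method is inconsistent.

b = (36/35, 11/7, -8/5)
c = (0, -13/15, 17/15)
Ac = (0, 0, 91/75)
Σ b_i: 36/35·1 + 11/7·1 + (-8/5)·1 = 1 ✓
b·c: 11/7·(-13/15) + (-8/5)·17/15 = -1667/525 ≠ 1/2 ⇒ order 1.

1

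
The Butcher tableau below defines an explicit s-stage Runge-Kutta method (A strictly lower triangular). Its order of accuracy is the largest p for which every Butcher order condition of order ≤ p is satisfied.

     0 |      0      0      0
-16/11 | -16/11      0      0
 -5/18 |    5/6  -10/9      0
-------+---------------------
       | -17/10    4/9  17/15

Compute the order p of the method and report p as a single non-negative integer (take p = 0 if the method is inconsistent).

0

b = (-17/10, 4/9, 17/15)
c = (0, -16/11, -5/18)
Ac = (0, 0, 160/99)
Σ b_i: (-17/10)·1 + 4/9·1 + 17/15·1 = -11/90 ≠ 1 ⇒ order 0.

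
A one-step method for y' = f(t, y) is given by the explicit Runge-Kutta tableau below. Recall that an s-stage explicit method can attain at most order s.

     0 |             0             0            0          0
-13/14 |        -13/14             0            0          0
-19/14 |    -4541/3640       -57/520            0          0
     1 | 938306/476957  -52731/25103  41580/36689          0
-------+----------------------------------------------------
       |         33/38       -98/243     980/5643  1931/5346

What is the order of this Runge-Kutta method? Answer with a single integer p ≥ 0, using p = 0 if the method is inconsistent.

4

b = (33/38, -98/243, 980/5643, 1931/5346)
c = (0, -13/14, -19/14, 1)
Ac = (0, 0, 57/560, 1593/3862)
Σ b_i: 33/38·1 + (-98/243)·1 + 980/5643·1 + 1931/5346·1 = 1 ✓
b·c: (-98/243)·(-13/14) + 980/5643·(-19/14) + 1931/5346·1 = 1/2 ✓
b·c²: (-98/243)·169/196 + 980/5643·361/196 + 1931/5346·1 = 1/3 ✓
b·Ac: 980/5643·57/560 + 1931/5346·1593/3862 = 1/6 ✓
b·c³: (-98/243)·(-2197/2744) + 980/5643·(-6859/2744) + 1931/5346·1 = 1/4 ✓
b·(c∘Ac): 980/5643·(-1083/7840) + 1931/5346·1593/3862 = 1/8 ✓
b·Ac²: 980/5643·(-741/7840) + 1931/5346·2133/7724 = 1/12 ✓
b·A²c: 1931/5346·891/7724 = 1/24 ✓; 4 stages ⇒ order 4.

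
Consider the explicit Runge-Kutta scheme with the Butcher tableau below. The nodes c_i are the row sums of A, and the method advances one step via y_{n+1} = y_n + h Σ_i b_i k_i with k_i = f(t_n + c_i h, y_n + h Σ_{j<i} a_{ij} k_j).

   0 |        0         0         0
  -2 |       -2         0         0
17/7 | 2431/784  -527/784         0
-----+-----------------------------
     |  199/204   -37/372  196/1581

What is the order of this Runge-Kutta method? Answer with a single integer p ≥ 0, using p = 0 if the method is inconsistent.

b = (199/204, -37/372, 196/1581)
c = (0, -2, 17/7)
Ac = (0, 0, 527/392)
Σ b_i: 199/204·1 + (-37/372)·1 + 196/1581·1 = 1 ✓
b·c: (-37/372)·(-2) + 196/1581·17/7 = 1/2 ✓
b·c²: (-37/372)·4 + 196/1581·289/49 = 1/3 ✓
b·Ac: 196/1581·527/392 = 1/6 ✓; 3 stages ⇒ order 3.

3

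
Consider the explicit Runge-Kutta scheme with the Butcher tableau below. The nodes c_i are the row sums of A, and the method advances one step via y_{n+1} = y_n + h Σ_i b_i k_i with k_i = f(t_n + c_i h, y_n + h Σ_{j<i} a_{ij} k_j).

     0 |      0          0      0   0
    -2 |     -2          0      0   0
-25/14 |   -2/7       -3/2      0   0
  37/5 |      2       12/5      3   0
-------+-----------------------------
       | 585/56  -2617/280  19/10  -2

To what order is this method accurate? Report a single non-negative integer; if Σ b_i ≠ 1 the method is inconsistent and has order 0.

2

b = (585/56, -2617/280, 19/10, -2)
c = (0, -2, -25/14, 37/5)
Ac = (0, 0, 3, -711/70)
Σ b_i: 585/56·1 + (-2617/280)·1 + 19/10·1 + (-2)·1 = 1 ✓
b·c: (-2617/280)·(-2) + 19/10·(-25/14) + (-2)·37/5 = 1/2 ✓
b·c²: (-2617/280)·4 + 19/10·625/196 + (-2)·1369/25 = -1380301/9800 ≠ 1/3 ⇒ order 2.
b·Ac: 19/10·3 + (-2)·(-711/70) = 1821/70 ≠ 1/6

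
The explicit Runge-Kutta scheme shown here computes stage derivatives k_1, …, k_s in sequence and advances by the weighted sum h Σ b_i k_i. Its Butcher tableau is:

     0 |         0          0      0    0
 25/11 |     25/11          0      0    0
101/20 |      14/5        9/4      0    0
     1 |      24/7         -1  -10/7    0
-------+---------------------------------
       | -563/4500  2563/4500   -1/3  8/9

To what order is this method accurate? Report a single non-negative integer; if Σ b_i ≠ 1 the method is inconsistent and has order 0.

b = (-563/4500, 2563/4500, -1/3, 8/9)
c = (0, 25/11, 101/20, 1)
Ac = (0, 0, 225/44, -1461/154)
Σ b_i: (-563/4500)·1 + 2563/4500·1 + (-1/3)·1 + 8/9·1 = 1 ✓
b·c: 2563/4500·25/11 + (-1/3)·101/20 + 8/9·1 = 1/2 ✓
b·c²: 2563/4500·625/121 + (-1/3)·10201/400 + 8/9·1 = -184933/39600 ≠ 1/3 ⇒ order 2.
b·Ac: (-1/3)·225/44 + 8/9·(-1461/154) = -9367/924 ≠ 1/6

2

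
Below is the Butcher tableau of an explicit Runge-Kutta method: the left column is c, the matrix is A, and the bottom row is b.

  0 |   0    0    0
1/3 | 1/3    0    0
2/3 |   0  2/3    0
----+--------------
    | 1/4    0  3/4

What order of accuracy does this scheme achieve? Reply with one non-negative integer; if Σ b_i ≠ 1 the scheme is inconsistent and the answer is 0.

3

b = (1/4, 0, 3/4)
c = (0, 1/3, 2/3)
Ac = (0, 0, 2/9)
Σ b_i: 1/4·1 + 3/4·1 = 1 ✓
b·c: 3/4·2/3 = 1/2 ✓
b·c²: 3/4·4/9 = 1/3 ✓
b·Ac: 3/4·2/9 = 1/6 ✓; 3 stages ⇒ order 3.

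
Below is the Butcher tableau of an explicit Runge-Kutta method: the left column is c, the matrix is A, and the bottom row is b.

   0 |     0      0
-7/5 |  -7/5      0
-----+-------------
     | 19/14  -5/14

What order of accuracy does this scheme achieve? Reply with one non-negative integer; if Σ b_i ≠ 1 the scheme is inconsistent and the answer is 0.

2

b = (19/14, -5/14)
c = (0, -7/5)
Σ b_i: 19/14·1 + (-5/14)·1 = 1 ✓
b·c: (-5/14)·(-7/5) = 1/2 ✓; 2 stages ⇒ order 2.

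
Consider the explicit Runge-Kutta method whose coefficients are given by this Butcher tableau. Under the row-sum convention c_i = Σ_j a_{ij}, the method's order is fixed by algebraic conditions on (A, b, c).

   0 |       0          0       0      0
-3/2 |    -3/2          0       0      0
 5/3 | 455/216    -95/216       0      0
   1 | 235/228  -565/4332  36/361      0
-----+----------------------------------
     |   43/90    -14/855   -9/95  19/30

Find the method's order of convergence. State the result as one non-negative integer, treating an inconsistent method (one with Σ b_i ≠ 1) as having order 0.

b = (43/90, -14/855, -9/95, 19/30)
c = (0, -3/2, 5/3, 1)
Ac = (0, 0, 95/144, 55/152)
Σ b_i: 43/90·1 + (-14/855)·1 + (-9/95)·1 + 19/30·1 = 1 ✓
b·c: (-14/855)·(-3/2) + (-9/95)·5/3 + 19/30·1 = 1/2 ✓
b·c²: (-14/855)·9/4 + (-9/95)·25/9 + 19/30·1 = 1/3 ✓
b·Ac: (-9/95)·95/144 + 19/30·55/152 = 1/6 ✓
b·c³: (-14/855)·(-27/8) + (-9/95)·125/27 + 19/30·1 = 1/4 ✓
b·(c∘Ac): (-9/95)·475/432 + 19/30·55/152 = 1/8 ✓
b·Ac²: (-9/95)·(-95/96) + 19/30·(-5/304) = 1/12 ✓
b·A²c: 19/30·5/76 = 1/24 ✓; 4 stages ⇒ order 4.

4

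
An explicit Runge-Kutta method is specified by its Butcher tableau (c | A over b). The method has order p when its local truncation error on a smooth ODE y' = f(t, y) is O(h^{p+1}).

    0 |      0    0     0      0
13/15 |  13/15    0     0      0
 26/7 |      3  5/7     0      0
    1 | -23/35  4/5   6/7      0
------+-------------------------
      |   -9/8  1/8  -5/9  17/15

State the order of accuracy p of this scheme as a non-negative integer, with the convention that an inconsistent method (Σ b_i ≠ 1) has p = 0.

0

b = (-9/8, 1/8, -5/9, 17/15)
c = (0, 13/15, 26/7, 1)
Ac = (0, 0, 13/21, 14248/3675)
Σ b_i: (-9/8)·1 + 1/8·1 + (-5/9)·1 + 17/15·1 = -19/45 ≠ 1 ⇒ order 0.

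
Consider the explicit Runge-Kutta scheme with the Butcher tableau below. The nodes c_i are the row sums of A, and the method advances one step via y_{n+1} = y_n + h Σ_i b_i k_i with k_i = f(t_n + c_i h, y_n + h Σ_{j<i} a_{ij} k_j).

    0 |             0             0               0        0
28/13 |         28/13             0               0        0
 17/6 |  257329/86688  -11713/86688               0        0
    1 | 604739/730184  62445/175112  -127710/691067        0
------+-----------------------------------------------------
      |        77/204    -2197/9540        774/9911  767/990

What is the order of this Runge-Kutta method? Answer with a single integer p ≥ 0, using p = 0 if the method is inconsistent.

b = (77/204, -2197/9540, 774/9911, 767/990)
c = (0, 28/13, 17/6, 1)
Ac = (0, 0, -901/3096, 375/1534)
Σ b_i: 77/204·1 + (-2197/9540)·1 + 774/9911·1 + 767/990·1 = 1 ✓
b·c: (-2197/9540)·28/13 + 774/9911·17/6 + 767/990·1 = 1/2 ✓
b·c²: (-2197/9540)·784/169 + 774/9911·289/36 + 767/990·1 = 1/3 ✓
b·Ac: 774/9911·(-901/3096) + 767/990·375/1534 = 1/6 ✓
b·c³: (-2197/9540)·21952/2197 + 774/9911·4913/216 + 767/990·1 = 1/4 ✓
b·(c∘Ac): 774/9911·(-15317/18576) + 767/990·375/1534 = 1/8 ✓
b·Ac²: 774/9911·(-6307/10062) + 767/990·3405/19942 = 1/12 ✓
b·A²c: 767/990·165/3068 = 1/24 ✓; 4 stages ⇒ order 4.

4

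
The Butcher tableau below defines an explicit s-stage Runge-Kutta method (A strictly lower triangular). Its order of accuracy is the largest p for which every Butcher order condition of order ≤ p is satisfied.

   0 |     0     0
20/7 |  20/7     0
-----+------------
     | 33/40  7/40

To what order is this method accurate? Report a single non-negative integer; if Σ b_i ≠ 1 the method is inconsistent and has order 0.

b = (33/40, 7/40)
c = (0, 20/7)
Σ b_i: 33/40·1 + 7/40·1 = 1 ✓
b·c: 7/40·20/7 = 1/2 ✓; 2 stages ⇒ order 2.

2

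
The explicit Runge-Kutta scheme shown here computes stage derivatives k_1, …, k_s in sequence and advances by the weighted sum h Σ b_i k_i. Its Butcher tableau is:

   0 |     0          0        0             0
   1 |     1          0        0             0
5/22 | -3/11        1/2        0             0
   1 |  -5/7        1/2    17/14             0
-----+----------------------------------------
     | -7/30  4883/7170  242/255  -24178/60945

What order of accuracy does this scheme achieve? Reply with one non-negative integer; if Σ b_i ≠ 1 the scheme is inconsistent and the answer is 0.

3

b = (-7/30, 4883/7170, 242/255, -24178/60945)
c = (0, 1, 5/22, 1)
Ac = (0, 0, 1/2, 239/308)
Σ b_i: (-7/30)·1 + 4883/7170·1 + 242/255·1 + (-24178/60945)·1 = 1 ✓
b·c: 4883/7170·1 + 242/255·5/22 + (-24178/60945)·1 = 1/2 ✓
b·c²: 4883/7170·1 + 242/255·25/484 + (-24178/60945)·1 = 1/3 ✓
b·Ac: 242/255·1/2 + (-24178/60945)·239/308 = 1/6 ✓
b·c³: 4883/7170·1 + 242/255·125/10648 + (-24178/60945)·1 = 13/44 ≠ 1/4 ⇒ order 3.
b·(c∘Ac): 242/255·5/44 + (-24178/60945)·239/308 = -1/5 ≠ 1/8
b·Ac²: 242/255·1/2 + (-24178/60945)·3813/6776 = 7927/31548 ≠ 1/12
b·A²c: (-24178/60945)·17/28 = -1727/7170 ≠ 1/24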